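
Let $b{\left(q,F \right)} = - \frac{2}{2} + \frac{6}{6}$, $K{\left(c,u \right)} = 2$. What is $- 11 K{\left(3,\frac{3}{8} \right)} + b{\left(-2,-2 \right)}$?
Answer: $-22$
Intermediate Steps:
$b{\left(q,F \right)} = 0$ ($b{\left(q,F \right)} = \left(-2\right) \frac{1}{2} + 6 \cdot \frac{1}{6} = -1 + 1 = 0$)
$- 11 K{\left(3,\frac{3}{8} \right)} + b{\left(-2,-2 \right)} = \left(-11\right) 2 + 0 = -22 + 0 = -22$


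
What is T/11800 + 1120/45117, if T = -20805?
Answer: -185088637/106476120 ≈ -1.7383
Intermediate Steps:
T/11800 + 1120/45117 = -20805/11800 + 1120/45117 = -20805*1/11800 + 1120*(1/45117) = -4161/2360 + 1120/45117 = -185088637/106476120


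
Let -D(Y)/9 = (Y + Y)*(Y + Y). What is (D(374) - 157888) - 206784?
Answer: -5400208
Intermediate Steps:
D(Y) = -36*Y**2 (D(Y) = -9*(Y + Y)*(Y + Y) = -9*2*Y*2*Y = -36*Y**2)
(D(374) - 157888) - 206784 = (-36*374**2 - 157888) - 206784 = (-36*139876 - 157888) - 206784 = (-5035536 - 157888) - 206784 = -5193424 - 206784 = -5400208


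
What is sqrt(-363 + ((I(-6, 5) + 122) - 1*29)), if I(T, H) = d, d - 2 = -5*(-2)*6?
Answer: 4*I*sqrt(13) ≈ 14.422*I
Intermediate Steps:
d = 62 (d = 2 - 5*(-2)*6 = 2 + 10*6 = 2 + 60 = 62)
I(T, H) = 62
sqrt(-363 + ((I(-6, 5) + 122) - 1*29)) = sqrt(-363 + ((62 + 122) - 1*29)) = sqrt(-363 + (184 - 29)) = sqrt(-363 + 155) = sqrt(-208) = 4*I*sqrt(13)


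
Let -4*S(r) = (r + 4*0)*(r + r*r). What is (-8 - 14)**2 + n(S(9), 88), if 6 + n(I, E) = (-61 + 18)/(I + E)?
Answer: 109548/229 ≈ 478.38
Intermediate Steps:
S(r) = -r*(r + r**2)/4 (S(r) = -(r + 4*0)*(r + r*r)/4 = -(r + 0)*(r + r**2)/4 = -r*(r + r**2)/4)
n(I, E) = -6 - 43/(E + I) (n(I, E) = -6 + (-61 + 18)/(I + E) = -6 - 43/(E + I))
(-8 - 14)**2 + n(S(9), 88) = (-8 - 14)**2 + (-43 - 6*88 - 3*9**2*(-1 - 1*9)/2)/(88 + (1/4)*9**2*(-1 - 1*9)) = (-22)**2 + (-43 - 528 - 3*81*(-1 - 9)/2)/(88 + (1/4)*81*(-1 - 9)) = 484 + (-43 - 528 - 3*81*(-10)/2)/(88 + (1/4)*81*(-10)) = 484 + (-43 - 528 - 6*(-405/2))/(88 - 405/2) = 484 + (-43 - 528 + 1215)/(-229/2) = 484 - 2/229*644 = 484 - 1288/229 = 109548/229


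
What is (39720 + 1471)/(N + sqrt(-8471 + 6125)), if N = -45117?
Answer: -619471449/678515345 - 41191*I*sqrt(2346)/2035546035 ≈ -0.91298 - 0.00098013*I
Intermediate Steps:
(39720 + 1471)/(N + sqrt(-8471 + 6125)) = (39720 + 1471)/(-45117 + sqrt(-8471 + 6125)) = 41191/(-45117 + sqrt(-2346)) = 41191/(-45117 + I*sqrt(2346))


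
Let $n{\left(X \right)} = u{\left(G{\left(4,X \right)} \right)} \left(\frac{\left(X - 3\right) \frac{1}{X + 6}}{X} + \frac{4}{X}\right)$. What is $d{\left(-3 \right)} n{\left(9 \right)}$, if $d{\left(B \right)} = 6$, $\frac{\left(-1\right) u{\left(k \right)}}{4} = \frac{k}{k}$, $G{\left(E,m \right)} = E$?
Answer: $- \frac{176}{15} \approx -11.733$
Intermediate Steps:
$u{\left(k \right)} = -4$ ($u{\left(k \right)} = - 4 \frac{k}{k} = \left(-4\right) 1 = -4$)
$n{\left(X \right)} = - \frac{16}{X} - \frac{4 \left(-3 + X\right)}{X \left(6 + X\right)}$ ($n{\left(X \right)} = - 4 \left(\frac{\left(X - 3\right) \frac{1}{X + 6}}{X} + \frac{4}{X}\right) = - 4 \left(\frac{\left(-3 + X\right) \frac{1}{6 + X}}{X} + \frac{4}{X}\right) = - 4 \left(\frac{\frac{1}{6 + X} \left(-3 + X\right)}{X} + \frac{4}{X}\right) = - 4 \left(\frac{-3 + X}{X \left(6 + X\right)} + \frac{4}{X}\right) = - 4 \left(\frac{4}{X} + \frac{-3 + X}{X \left(6 + X\right)}\right) = - \frac{16}{X} - \frac{4 \left(-3 + X\right)}{X \left(6 + X\right)}$)
$d{\left(-3 \right)} n{\left(9 \right)} = 6 \frac{4 \left(-21 - 45\right)}{9 \left(6 + 9\right)} = 6 \cdot 4 \cdot \frac{1}{9} \cdot \frac{1}{15} \left(-21 - 45\right) = 6 \cdot 4 \cdot \frac{1}{9} \cdot \frac{1}{15} \left(-66\right) = 6 \left(- \frac{88}{45}\right) = - \frac{176}{15}$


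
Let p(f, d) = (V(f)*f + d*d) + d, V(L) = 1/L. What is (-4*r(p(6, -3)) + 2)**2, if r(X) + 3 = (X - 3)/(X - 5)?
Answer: 36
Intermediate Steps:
p(f, d) = 1 + d + d**2 (p(f, d) = (f/f + d*d) + d = (1 + d**2) + d = 1 + d + d**2)
r(X) = -3 + (-3 + X)/(-5 + X) (r(X) = -3 + (X - 3)/(X - 5) = -3 + (-3 + X)/(-5 + X))
(-4*r(p(6, -3)) + 2)**2 = (-8*(6 - (1 - 3 + (-3)**2))/(-5 + (1 - 3 + (-3)**2)) + 2)**2 = (-8*(6 - (1 - 3 + 9))/(-5 + (1 - 3 + 9)) + 2)**2 = (-8*(6 - 1*7)/(-5 + 7) + 2)**2 = (-8*(6 - 7)/2 + 2)**2 = (-8*(-1)/2 + 2)**2 = (-4*(-1) + 2)**2 = (4 + 2)**2 = 6**2 = 36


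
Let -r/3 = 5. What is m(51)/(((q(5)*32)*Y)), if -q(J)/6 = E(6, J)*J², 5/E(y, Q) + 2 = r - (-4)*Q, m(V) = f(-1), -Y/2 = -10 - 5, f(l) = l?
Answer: 1/240000 ≈ 4.1667e-6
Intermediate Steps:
r = -15 (r = -3*5 = -15)
Y = 30 (Y = -2*(-10 - 5) = -2*(-15) = 30)
m(V) = -1
E(y, Q) = 5/(-17 + 4*Q) (E(y, Q) = 5/(-2 + (-15 - (-4)*Q)) = 5/(-2 + (-15 + 4*Q)) = 5/(-17 + 4*Q))
q(J) = -30*J²/(-17 + 4*J) (q(J) = -6*5/(-17 + 4*J)*J² = -30*J²/(-17 + 4*J))
m(51)/(((q(5)*32)*Y)) = -1/((-30*5²/(-17 + 4*5)*32)*30) = -1/((-30*25/(-17 + 20)*32)*30) = -1/((-30*25/3*32)*30) = -1/((-30*25*⅓*32)*30) = -1/(-250*32*30) = -1/((-8000*30)) = -1/(-240000) = -1*(-1/240000) = 1/240000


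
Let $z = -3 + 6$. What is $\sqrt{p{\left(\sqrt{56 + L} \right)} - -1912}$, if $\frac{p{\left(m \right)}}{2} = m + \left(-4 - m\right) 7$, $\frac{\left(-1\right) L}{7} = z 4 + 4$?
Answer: $2 \sqrt{464 - 6 i \sqrt{14}} \approx 43.094 - 1.0419 i$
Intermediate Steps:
$z = 3$
$L = -112$ ($L = - 7 \left(3 \cdot 4 + 4\right) = - 7 \left(12 + 4\right) = \left(-7\right) 16 = -112$)
$p{\left(m \right)} = -56 - 12 m$ ($p{\left(m \right)} = 2 \left(m + \left(-4 - m\right) 7\right) = 2 \left(m - \left(28 + 7 m\right)\right) = 2 \left(-28 - 6 m\right) = -56 - 12 m$)
$\sqrt{p{\left(\sqrt{56 + L} \right)} - -1912} = \sqrt{\left(-56 - 12 \sqrt{56 - 112}\right) - -1912} = \sqrt{\left(-56 - 12 \sqrt{-56}\right) + 1912} = \sqrt{\left(-56 - 12 \cdot 2 i \sqrt{14}\right) + 1912} = \sqrt{\left(-56 - 24 i \sqrt{14}\right) + 1912} = \sqrt{1856 - 24 i \sqrt{14}}$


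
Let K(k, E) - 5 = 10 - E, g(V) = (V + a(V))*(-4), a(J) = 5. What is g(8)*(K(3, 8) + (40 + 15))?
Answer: -3224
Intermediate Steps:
g(V) = -20 - 4*V (g(V) = (V + 5)*(-4) = (5 + V)*(-4) = -20 - 4*V)
K(k, E) = 15 - E (K(k, E) = 5 + (10 - E) = 15 - E)
g(8)*(K(3, 8) + (40 + 15)) = (-20 - 4*8)*((15 - 1*8) + (40 + 15)) = (-20 - 32)*((15 - 8) + 55) = -52*(7 + 55) = -52*62 = -3224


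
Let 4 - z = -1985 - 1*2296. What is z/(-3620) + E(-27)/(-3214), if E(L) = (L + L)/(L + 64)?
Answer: -50936815/43048316 ≈ -1.1832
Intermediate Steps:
E(L) = 2*L/(64 + L) (E(L) = (2*L)/(64 + L) = 2*L/(64 + L))
z = 4285 (z = 4 - (-1985 - 1*2296) = 4 - (-1985 - 2296) = 4 - 1*(-4281) = 4 + 4281 = 4285)
z/(-3620) + E(-27)/(-3214) = 4285/(-3620) + (2*(-27)/(64 - 27))/(-3214) = 4285*(-1/3620) + (2*(-27)/37)*(-1/3214) = -857/724 + (2*(-27)*(1/37))*(-1/3214) = -857/724 - 54/37*(-1/3214) = -857/724 + 27/59459 = -50936815/43048316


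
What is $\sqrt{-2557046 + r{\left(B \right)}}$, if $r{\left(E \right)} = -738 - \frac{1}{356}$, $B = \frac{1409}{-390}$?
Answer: $\frac{i \sqrt{81040828345}}{178} \approx 1599.3 i$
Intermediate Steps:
$B = - \frac{1409}{390}$ ($B = 1409 \left(- \frac{1}{390}\right) = - \frac{1409}{390} \approx -3.6128$)
$r{\left(E \right)} = - \frac{262729}{356}$ ($r{\left(E \right)} = -738 - \frac{1}{356} = - \frac{262729}{356}$)
$\sqrt{-2557046 + r{\left(B \right)}} = \sqrt{-2557046 - \frac{262729}{356}} = \sqrt{- \frac{910571105}{356}} = \frac{i \sqrt{81040828345}}{178}$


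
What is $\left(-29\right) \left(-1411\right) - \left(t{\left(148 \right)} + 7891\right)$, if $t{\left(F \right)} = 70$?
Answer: $32958$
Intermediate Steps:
$\left(-29\right) \left(-1411\right) - \left(t{\left(148 \right)} + 7891\right) = \left(-29\right) \left(-1411\right) - \left(70 + 7891\right) = 40919 - 7961 = 32958$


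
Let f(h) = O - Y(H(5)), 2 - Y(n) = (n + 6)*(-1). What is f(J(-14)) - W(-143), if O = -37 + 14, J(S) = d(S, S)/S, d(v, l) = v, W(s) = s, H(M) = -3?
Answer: 115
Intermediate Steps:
Y(n) = 8 + n (Y(n) = 2 - (n + 6)*(-1) = 2 - (6 + n)*(-1) = 2 - (-6 - n) = 2 + (6 + n) = 8 + n)
J(S) = 1 (J(S) = S/S = 1)
O = -23
f(h) = -28 (f(h) = -23 - (8 - 3) = -23 - 1*5 = -23 - 5 = -28)
f(J(-14)) - W(-143) = -28 - 1*(-143) = -28 + 143 = 115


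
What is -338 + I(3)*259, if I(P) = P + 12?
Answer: 3547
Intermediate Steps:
I(P) = 12 + P
-338 + I(3)*259 = -338 + (12 + 3)*259 = -338 + 15*259 = -338 + 3885 = 3547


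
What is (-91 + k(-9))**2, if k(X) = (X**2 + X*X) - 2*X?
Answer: 7921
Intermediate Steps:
k(X) = -2*X + 2*X**2 (k(X) = (X**2 + X**2) - 2*X = 2*X**2 - 2*X = -2*X + 2*X**2)
(-91 + k(-9))**2 = (-91 + 2*(-9)*(-1 - 9))**2 = (-91 + 2*(-9)*(-10))**2 = (-91 + 180)**2 = 89**2 = 7921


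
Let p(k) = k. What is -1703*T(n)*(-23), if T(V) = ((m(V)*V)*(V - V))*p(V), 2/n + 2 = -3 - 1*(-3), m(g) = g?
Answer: 0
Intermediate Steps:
n = -1 (n = 2/(-2 + (-3 - 1*(-3))) = 2/(-2 + (-3 + 3)) = 2/(-2 + 0) = 2/(-2) = 2*(-1/2) = -1)
T(V) = 0 (T(V) = ((V*V)*(V - V))*V = (V**2*0)*V = 0*V = 0)
-1703*T(n)*(-23) = -1703*0*(-23) = -131*0*(-23) = 0*(-23) = 0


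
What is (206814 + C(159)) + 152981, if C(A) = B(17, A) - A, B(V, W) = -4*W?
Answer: 359000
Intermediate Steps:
C(A) = -5*A (C(A) = -4*A - A = -5*A)
(206814 + C(159)) + 152981 = (206814 - 5*159) + 152981 = (206814 - 795) + 152981 = 206019 + 152981 = 359000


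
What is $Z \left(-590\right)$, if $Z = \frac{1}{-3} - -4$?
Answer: $- \frac{6490}{3} \approx -2163.3$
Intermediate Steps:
$Z = \frac{11}{3}$ ($Z = - \frac{1}{3} + 4 = \frac{11}{3} \approx 3.6667$)
$Z \left(-590\right) = \frac{11}{3} \left(-590\right) = - \frac{6490}{3}$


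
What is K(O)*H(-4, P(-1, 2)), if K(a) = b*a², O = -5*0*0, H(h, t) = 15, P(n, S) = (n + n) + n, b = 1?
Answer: 0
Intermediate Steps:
P(n, S) = 3*n (P(n, S) = 2*n + n = 3*n)
O = 0 (O = 0*0 = 0)
K(a) = a² (K(a) = 1*a² = a²)
K(O)*H(-4, P(-1, 2)) = 0²*15 = 0*15 = 0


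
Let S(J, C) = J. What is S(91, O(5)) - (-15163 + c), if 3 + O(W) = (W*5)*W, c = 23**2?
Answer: 14725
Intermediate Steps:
c = 529
O(W) = -3 + 5*W**2 (O(W) = -3 + (W*5)*W = -3 + (5*W)*W = -3 + 5*W**2)
S(91, O(5)) - (-15163 + c) = 91 - (-15163 + 529) = 91 - 1*(-14634) = 91 + 14634 = 14725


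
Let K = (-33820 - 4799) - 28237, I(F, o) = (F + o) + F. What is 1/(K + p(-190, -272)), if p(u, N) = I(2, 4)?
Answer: -1/66848 ≈ -1.4959e-5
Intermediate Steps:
I(F, o) = o + 2*F
p(u, N) = 8 (p(u, N) = 4 + 2*2 = 4 + 4 = 8)
K = -66856 (K = -38619 - 28237 = -66856)
1/(K + p(-190, -272)) = 1/(-66856 + 8) = 1/(-66848) = -1/66848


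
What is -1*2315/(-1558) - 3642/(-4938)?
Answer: 2850951/1282234 ≈ 2.2234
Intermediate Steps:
-1*2315/(-1558) - 3642/(-4938) = -2315*(-1/1558) - 3642*(-1/4938) = 2315/1558 + 607/823 = 2850951/1282234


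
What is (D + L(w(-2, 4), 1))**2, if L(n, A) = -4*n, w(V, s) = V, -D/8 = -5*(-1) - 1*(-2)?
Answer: 2304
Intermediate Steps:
D = -56 (D = -8*(-5*(-1) - 1*(-2)) = -8*(5 + 2) = -8*7 = -56)
(D + L(w(-2, 4), 1))**2 = (-56 - 4*(-2))**2 = (-56 + 8)**2 = (-48)**2 = 2304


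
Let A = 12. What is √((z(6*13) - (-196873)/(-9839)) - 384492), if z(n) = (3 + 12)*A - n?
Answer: I*√37213165006637/9839 ≈ 620.01*I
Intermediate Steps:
z(n) = 180 - n (z(n) = (3 + 12)*12 - n = 15*12 - n = 180 - n)
√((z(6*13) - (-196873)/(-9839)) - 384492) = √(((180 - 6*13) - (-196873)/(-9839)) - 384492) = √(((180 - 1*78) - (-196873)*(-1)/9839) - 384492) = √(((180 - 78) - 1*196873/9839) - 384492) = √((102 - 196873/9839) - 384492) = √(806705/9839 - 384492) = √(-3782210083/9839) = I*√37213165006637/9839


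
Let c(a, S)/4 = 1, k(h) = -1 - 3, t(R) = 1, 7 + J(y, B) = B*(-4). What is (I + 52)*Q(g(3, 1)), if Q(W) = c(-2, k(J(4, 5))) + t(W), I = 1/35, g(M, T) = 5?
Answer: 1821/7 ≈ 260.14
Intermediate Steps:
J(y, B) = -7 - 4*B (J(y, B) = -7 + B*(-4) = -7 - 4*B)
k(h) = -4
c(a, S) = 4 (c(a, S) = 4*1 = 4)
I = 1/35 ≈ 0.028571
Q(W) = 5 (Q(W) = 4 + 1 = 5)
(I + 52)*Q(g(3, 1)) = (1/35 + 52)*5 = (1821/35)*5 = 1821/7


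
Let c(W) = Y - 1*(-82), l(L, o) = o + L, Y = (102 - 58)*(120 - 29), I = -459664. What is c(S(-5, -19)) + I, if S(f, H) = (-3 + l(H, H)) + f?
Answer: -455578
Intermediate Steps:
Y = 4004 (Y = 44*91 = 4004)
l(L, o) = L + o
S(f, H) = -3 + f + 2*H (S(f, H) = (-3 + (H + H)) + f = (-3 + 2*H) + f = -3 + f + 2*H)
c(W) = 4086 (c(W) = 4004 - 1*(-82) = 4004 + 82 = 4086)
c(S(-5, -19)) + I = 4086 - 459664 = -455578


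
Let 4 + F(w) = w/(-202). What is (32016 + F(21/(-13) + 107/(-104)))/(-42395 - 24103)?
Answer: -224169457/465663328 ≈ -0.48140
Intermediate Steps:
F(w) = -4 - w/202 (F(w) = -4 + w/(-202) = -4 + w*(-1/202) = -4 - w/202)
(32016 + F(21/(-13) + 107/(-104)))/(-42395 - 24103) = (32016 + (-4 - (21/(-13) + 107/(-104))/202))/(-42395 - 24103) = (32016 + (-4 - (21*(-1/13) + 107*(-1/104))/202))/(-66498) = (32016 + (-4 - (-21/13 - 107/104)/202))*(-1/66498) = (32016 + (-4 - 1/202*(-275/104)))*(-1/66498) = (32016 + (-4 + 275/21008))*(-1/66498) = (32016 - 83757/21008)*(-1/66498) = (672508371/21008)*(-1/66498) = -224169457/465663328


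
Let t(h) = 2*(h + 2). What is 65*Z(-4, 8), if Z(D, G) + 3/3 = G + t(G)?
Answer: 1755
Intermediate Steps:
t(h) = 4 + 2*h (t(h) = 2*(2 + h) = 4 + 2*h)
Z(D, G) = 3 + 3*G (Z(D, G) = -1 + (G + (4 + 2*G)) = -1 + (4 + 3*G) = 3 + 3*G)
65*Z(-4, 8) = 65*(3 + 3*8) = 65*(3 + 24) = 65*27 = 1755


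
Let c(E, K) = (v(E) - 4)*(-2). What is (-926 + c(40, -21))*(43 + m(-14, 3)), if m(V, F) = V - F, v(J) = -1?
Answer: -23816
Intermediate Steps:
c(E, K) = 10 (c(E, K) = (-1 - 4)*(-2) = -5*(-2) = 10)
(-926 + c(40, -21))*(43 + m(-14, 3)) = (-926 + 10)*(43 + (-14 - 1*3)) = -916*(43 + (-14 - 3)) = -916*(43 - 17) = -916*26 = -23816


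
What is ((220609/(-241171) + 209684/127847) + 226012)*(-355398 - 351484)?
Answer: -4926011721395187351170/30832988837 ≈ -1.5976e+11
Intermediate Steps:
((220609/(-241171) + 209684/127847) + 226012)*(-355398 - 351484) = ((220609*(-1/241171) + 209684*(1/127847)) + 226012)*(-706882) = ((-220609/241171 + 209684/127847) + 226012)*(-706882) = (22365501141/30832988837 + 226012)*(-706882) = (6968647838529185/30832988837)*(-706882) = -4926011721395187351170/30832988837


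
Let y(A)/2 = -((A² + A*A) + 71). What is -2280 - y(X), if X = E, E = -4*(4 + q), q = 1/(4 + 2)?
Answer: -9242/9 ≈ -1026.9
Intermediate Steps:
q = ⅙ (q = 1/6 = ⅙ ≈ 0.16667)
E = -50/3 (E = -4*(4 + ⅙) = -4*25/6 = -50/3 ≈ -16.667)
X = -50/3 ≈ -16.667
y(A) = -142 - 4*A² (y(A) = 2*(-((A² + A*A) + 71)) = 2*(-((A² + A²) + 71)) = 2*(-(2*A² + 71)) = 2*(-(71 + 2*A²)) = 2*(-71 - 2*A²) = -142 - 4*A²)
-2280 - y(X) = -2280 - (-142 - 4*(-50/3)²) = -2280 - (-142 - 4*2500/9) = -2280 - (-142 - 10000/9) = -2280 - 1*(-11278/9) = -2280 + 11278/9 = -9242/9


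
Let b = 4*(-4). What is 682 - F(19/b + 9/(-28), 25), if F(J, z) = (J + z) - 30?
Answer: 77113/112 ≈ 688.51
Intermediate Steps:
b = -16
F(J, z) = -30 + J + z
682 - F(19/b + 9/(-28), 25) = 682 - (-30 + (19/(-16) + 9/(-28)) + 25) = 682 - (-30 + (19*(-1/16) + 9*(-1/28)) + 25) = 682 - (-30 + (-19/16 - 9/28) + 25) = 682 - (-30 - 169/112 + 25) = 682 - 1*(-729/112) = 682 + 729/112 = 77113/112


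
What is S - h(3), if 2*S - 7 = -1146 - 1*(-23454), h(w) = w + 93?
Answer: 22123/2 ≈ 11062.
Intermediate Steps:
h(w) = 93 + w
S = 22315/2 (S = 7/2 + (-1146 - 1*(-23454))/2 = 7/2 + (-1146 + 23454)/2 = 7/2 + (½)*22308 = 7/2 + 11154 = 22315/2 ≈ 11158.)
S - h(3) = 22315/2 - (93 + 3) = 22315/2 - 1*96 = 22315/2 - 96 = 22123/2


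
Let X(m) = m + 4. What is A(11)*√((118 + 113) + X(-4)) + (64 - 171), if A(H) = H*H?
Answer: -107 + 121*√231 ≈ 1732.0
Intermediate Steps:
X(m) = 4 + m
A(H) = H²
A(11)*√((118 + 113) + X(-4)) + (64 - 171) = 11²*√((118 + 113) + (4 - 4)) + (64 - 171) = 121*√(231 + 0) - 107 = 121*√231 - 107 = -107 + 121*√231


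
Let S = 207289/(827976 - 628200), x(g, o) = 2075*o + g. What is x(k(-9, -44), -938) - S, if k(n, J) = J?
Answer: -388843015033/199776 ≈ -1.9464e+6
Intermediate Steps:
x(g, o) = g + 2075*o
S = 207289/199776 ≈ 1.0376
x(k(-9, -44), -938) - S = (-44 + 2075*(-938)) - 1*207289/199776 = (-44 - 1946350) - 207289/199776 = -1946394 - 207289/199776 = -388843015033/199776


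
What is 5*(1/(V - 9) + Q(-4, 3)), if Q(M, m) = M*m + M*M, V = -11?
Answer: 79/4 ≈ 19.750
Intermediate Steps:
Q(M, m) = M² + M*m (Q(M, m) = M*m + M² = M² + M*m)
5*(1/(V - 9) + Q(-4, 3)) = 5*(1/(-11 - 9) - 4*(-4 + 3)) = 5*(1/(-20) - 4*(-1)) = 5*(-1/20 + 4) = 5*(79/20) = 79/4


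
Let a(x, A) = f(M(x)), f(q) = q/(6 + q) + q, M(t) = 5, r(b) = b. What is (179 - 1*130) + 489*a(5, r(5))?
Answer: 29879/11 ≈ 2716.3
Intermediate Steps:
f(q) = q + q/(6 + q) (f(q) = q/(6 + q) + q = q + q/(6 + q))
a(x, A) = 60/11 (a(x, A) = 5*(7 + 5)/(6 + 5) = 5*12/11 = 5*(1/11)*12 = 60/11)
(179 - 1*130) + 489*a(5, r(5)) = (179 - 1*130) + 489*(60/11) = (179 - 130) + 29340/11 = 49 + 29340/11 = 29879/11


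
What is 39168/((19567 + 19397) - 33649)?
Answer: 39168/5315 ≈ 7.3693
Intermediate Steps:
39168/((19567 + 19397) - 33649) = 39168/(38964 - 33649) = 39168/5315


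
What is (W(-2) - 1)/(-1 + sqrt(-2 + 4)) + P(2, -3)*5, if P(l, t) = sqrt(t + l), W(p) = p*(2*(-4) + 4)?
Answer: 7 + 5*I + 7*sqrt(2) ≈ 16.9 + 5.0*I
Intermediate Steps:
W(p) = -4*p (W(p) = p*(-8 + 4) = p*(-4) = -4*p)
P(l, t) = sqrt(l + t)
(W(-2) - 1)/(-1 + sqrt(-2 + 4)) + P(2, -3)*5 = (-4*(-2) - 1)/(-1 + sqrt(-2 + 4)) + sqrt(2 - 3)*5 = (8 - 1)/(-1 + sqrt(2)) + sqrt(-1)*5 = 7/(-1 + sqrt(2)) + I*5 = 7/(-1 + sqrt(2)) + 5*I = 5*I + 7/(-1 + sqrt(2))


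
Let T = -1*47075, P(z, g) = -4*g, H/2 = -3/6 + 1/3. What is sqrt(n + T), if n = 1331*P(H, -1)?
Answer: 3*I*sqrt(4639) ≈ 204.33*I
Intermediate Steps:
H = -1/3 (H = 2*(-3/6 + 1/3) = 2*(-3*1/6 + 1*(1/3)) = 2*(-1/2 + 1/3) = 2*(-1/6) = -1/3 ≈ -0.33333)
T = -47075
n = 5324 (n = 1331*(-4*(-1)) = 1331*4 = 5324)
sqrt(n + T) = sqrt(5324 - 47075) = sqrt(-41751) = 3*I*sqrt(4639)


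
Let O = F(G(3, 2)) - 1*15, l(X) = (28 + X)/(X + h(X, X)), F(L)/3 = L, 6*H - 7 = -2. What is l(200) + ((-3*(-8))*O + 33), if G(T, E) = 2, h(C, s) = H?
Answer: -219147/1205 ≈ -181.86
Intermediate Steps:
H = 5/6 (H = 7/6 + (1/6)*(-2) = 7/6 - 1/3 = 5/6 ≈ 0.83333)
h(C, s) = 5/6
F(L) = 3*L
l(X) = (28 + X)/(5/6 + X) (l(X) = (28 + X)/(X + 5/6) = (28 + X)/(5/6 + X))
O = -9 (O = 3*2 - 1*15 = 6 - 15 = -9)
l(200) + ((-3*(-8))*O + 33) = 6*(28 + 200)/(5 + 6*200) + (-3*(-8)*(-9) + 33) = 6*228/(5 + 1200) + (24*(-9) + 33) = 6*228/1205 + (-216 + 33) = 6*(1/1205)*228 - 183 = 1368/1205 - 183 = -219147/1205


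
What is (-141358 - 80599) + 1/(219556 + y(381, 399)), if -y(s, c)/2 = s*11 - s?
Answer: -47040678751/211936 ≈ -2.2196e+5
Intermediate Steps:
y(s, c) = -20*s (y(s, c) = -2*(s*11 - s) = -2*(11*s - s) = -20*s)
(-141358 - 80599) + 1/(219556 + y(381, 399)) = (-141358 - 80599) + 1/(219556 - 20*381) = -221957 + 1/(219556 - 7620) = -221957 + 1/211936 = -47040678751/211936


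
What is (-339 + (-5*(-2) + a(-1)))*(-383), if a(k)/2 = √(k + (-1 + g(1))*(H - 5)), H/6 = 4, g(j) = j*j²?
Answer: 126007 - 766*I ≈ 1.2601e+5 - 766.0*I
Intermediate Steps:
g(j) = j³
H = 24 (H = 6*4 = 24)
a(k) = 2*√k (a(k) = 2*√(k + (-1 + 1³)*(24 - 5)) = 2*√(k + (-1 + 1)*19) = 2*√(k + 0*19) = 2*√(k + 0) = 2*√k)
(-339 + (-5*(-2) + a(-1)))*(-383) = (-339 + (-5*(-2) + 2*√(-1)))*(-383) = (-339 + (10 + 2*I))*(-383) = (-329 + 2*I)*(-383) = 126007 - 766*I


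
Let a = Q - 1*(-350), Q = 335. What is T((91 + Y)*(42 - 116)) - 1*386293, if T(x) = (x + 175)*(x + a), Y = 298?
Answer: 803611418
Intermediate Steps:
a = 685 (a = 335 - 1*(-350) = 335 + 350 = 685)
T(x) = (175 + x)*(685 + x) (T(x) = (x + 175)*(x + 685) = (175 + x)*(685 + x))
T((91 + Y)*(42 - 116)) - 1*386293 = (119875 + ((91 + 298)*(42 - 116))² + 860*((91 + 298)*(42 - 116))) - 1*386293 = (119875 + (389*(-74))² + 860*(389*(-74))) - 386293 = (119875 + (-28786)² + 860*(-28786)) - 386293 = (119875 + 828633796 - 24755960) - 386293 = 803997711 - 386293 = 803611418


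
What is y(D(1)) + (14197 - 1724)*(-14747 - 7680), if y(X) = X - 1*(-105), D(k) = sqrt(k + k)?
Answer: -279731866 + sqrt(2) ≈ -2.7973e+8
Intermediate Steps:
D(k) = sqrt(2)*sqrt(k) (D(k) = sqrt(2*k) = sqrt(2)*sqrt(k))
y(X) = 105 + X (y(X) = X + 105 = 105 + X)
y(D(1)) + (14197 - 1724)*(-14747 - 7680) = (105 + sqrt(2)*sqrt(1)) + (14197 - 1724)*(-14747 - 7680) = (105 + sqrt(2)*1) + 12473*(-22427) = (105 + sqrt(2)) - 279731971 = -279731866 + sqrt(2)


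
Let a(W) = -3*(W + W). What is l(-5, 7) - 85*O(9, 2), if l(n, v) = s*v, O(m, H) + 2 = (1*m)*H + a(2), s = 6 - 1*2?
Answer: -312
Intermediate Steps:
s = 4 (s = 6 - 2 = 4)
a(W) = -6*W
O(m, H) = -14 + H*m (O(m, H) = -2 + ((1*m)*H - 6*2) = -2 + (m*H - 12) = -2 + (H*m - 12) = -2 + (-12 + H*m) = -14 + H*m)
l(n, v) = 4*v
l(-5, 7) - 85*O(9, 2) = 4*7 - 85*(-14 + 2*9) = 28 - 85*(-14 + 18) = 28 - 85*4 = 28 - 340 = -312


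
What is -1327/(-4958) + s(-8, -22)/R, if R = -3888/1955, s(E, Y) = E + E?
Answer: 10015351/1204794 ≈ 8.3129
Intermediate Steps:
s(E, Y) = 2*E
R = -3888/1955 (R = -3888*1/1955 = -3888/1955 ≈ -1.9887)
-1327/(-4958) + s(-8, -22)/R = -1327/(-4958) + (2*(-8))/(-3888/1955) = -1327*(-1/4958) - 16*(-1955/3888) = 1327/4958 + 1955/243 = 10015351/1204794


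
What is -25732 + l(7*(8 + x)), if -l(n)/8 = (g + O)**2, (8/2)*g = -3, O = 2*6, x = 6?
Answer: -53489/2 ≈ -26745.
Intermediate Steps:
O = 12
g = -3/4 (g = (1/4)*(-3) = -3/4 ≈ -0.75000)
l(n) = -2025/2 (l(n) = -8*(-3/4 + 12)**2 = -8*(45/4)**2 = -8*2025/16 = -2025/2)
-25732 + l(7*(8 + x)) = -25732 - 2025/2 = -53489/2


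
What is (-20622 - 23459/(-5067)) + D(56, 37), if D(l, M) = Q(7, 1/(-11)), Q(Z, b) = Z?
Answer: -104432746/5067 ≈ -20610.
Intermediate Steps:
D(l, M) = 7
(-20622 - 23459/(-5067)) + D(56, 37) = (-20622 - 23459/(-5067)) + 7 = (-20622 - 23459*(-1/5067)) + 7 = (-20622 + 23459/5067) + 7 = -104468215/5067 + 7 = -104432746/5067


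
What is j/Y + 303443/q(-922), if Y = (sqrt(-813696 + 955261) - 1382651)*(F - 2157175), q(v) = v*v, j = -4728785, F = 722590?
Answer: 20804899826545457164841/58284523237644555766326 - 945757*sqrt(141565)/548506013407094412 ≈ 0.35695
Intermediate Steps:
q(v) = v**2
Y = 1983530384835 - 1434585*sqrt(141565) (Y = (sqrt(-813696 + 955261) - 1382651)*(722590 - 2157175) = (sqrt(141565) - 1382651)*(-1434585) = (-1382651 + sqrt(141565))*(-1434585) = 1983530384835 - 1434585*sqrt(141565) ≈ 1.9830e+12)
j/Y + 303443/q(-922) = -4728785/(1983530384835 - 1434585*sqrt(141565)) + 303443/((-922)**2) = -4728785/(1983530384835 - 1434585*sqrt(141565)) + 303443/850084 = 303443/850084 - 4728785/(1983530384835 - 1434585*sqrt(141565))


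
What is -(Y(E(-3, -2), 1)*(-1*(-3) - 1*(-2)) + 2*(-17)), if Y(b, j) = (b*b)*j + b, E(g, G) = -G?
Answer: 4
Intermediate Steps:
Y(b, j) = b + j*b² (Y(b, j) = b²*j + b = j*b² + b = b + j*b²)
-(Y(E(-3, -2), 1)*(-1*(-3) - 1*(-2)) + 2*(-17)) = -(((-1*(-2))*(1 - 1*(-2)*1))*(-1*(-3) - 1*(-2)) + 2*(-17)) = -((2*(1 + 2*1))*(3 + 2) - 34) = -((2*(1 + 2))*5 - 34) = -((2*3)*5 - 34) = -(6*5 - 34) = -(30 - 34) = -1*(-4) = 4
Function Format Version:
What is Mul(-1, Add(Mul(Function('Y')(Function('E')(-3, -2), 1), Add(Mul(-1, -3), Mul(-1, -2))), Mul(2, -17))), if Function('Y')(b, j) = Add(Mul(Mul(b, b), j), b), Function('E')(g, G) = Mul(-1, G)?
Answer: 4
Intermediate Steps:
Function('Y')(b, j) = Add(b, Mul(j, Pow(b, 2))) (Function('Y')(b, j) = Add(Mul(Pow(b, 2), j), b) = Add(Mul(j, Pow(b, 2)), b) = Add(b, Mul(j, Pow(b, 2))))
Mul(-1, Add(Mul(Function('Y')(Function('E')(-3, -2), 1), Add(Mul(-1, -3), Mul(-1, -2))), Mul(2, -17))) = Mul(-1, Add(Mul(Mul(Mul(-1, -2), Add(1, Mul(Mul(-1, -2), 1))), Add(Mul(-1, -3), Mul(-1, -2))), Mul(2, -17))) = Mul(-1, Add(Mul(Mul(2, Add(1, Mul(2, 1))), Add(3, 2)), -34)) = Mul(-1, Add(Mul(Mul(2, Add(1, 2)), 5), -34)) = Mul(-1, Add(Mul(Mul(2, 3), 5), -34)) = Mul(-1, Add(Mul(6, 5), -34)) = Mul(-1, Add(30, -34)) = Mul(-1, -4) = 4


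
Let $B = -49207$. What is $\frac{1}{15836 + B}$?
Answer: $- \frac{1}{33371} \approx -2.9966 \cdot 10^{-5}$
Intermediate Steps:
$\frac{1}{15836 + B} = \frac{1}{15836 - 49207} = \frac{1}{-33371} = - \frac{1}{33371}$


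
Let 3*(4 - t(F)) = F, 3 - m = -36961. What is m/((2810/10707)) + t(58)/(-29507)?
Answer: 17517135185884/124372005 ≈ 1.4084e+5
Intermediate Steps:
m = 36964 (m = 3 - 1*(-36961) = 3 + 36961 = 36964)
t(F) = 4 - F/3
m/((2810/10707)) + t(58)/(-29507) = 36964/((2810/10707)) + (4 - ⅓*58)/(-29507) = 36964/((2810*(1/10707))) + (4 - 58/3)*(-1/29507) = 36964/(2810/10707) - 46/3*(-1/29507) = 36964*(10707/2810) + 46/88521 = 197886774/1405 + 46/88521 = 17517135185884/124372005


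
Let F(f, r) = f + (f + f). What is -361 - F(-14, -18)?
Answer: -319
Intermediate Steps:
F(f, r) = 3*f (F(f, r) = f + 2*f = 3*f)
-361 - F(-14, -18) = -361 - 3*(-14) = -361 - 1*(-42) = -361 + 42 = -319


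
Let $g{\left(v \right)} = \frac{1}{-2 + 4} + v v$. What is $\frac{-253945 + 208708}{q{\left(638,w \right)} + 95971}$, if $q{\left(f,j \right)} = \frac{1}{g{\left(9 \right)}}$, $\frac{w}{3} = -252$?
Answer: $- \frac{2457877}{5214425} \approx -0.47136$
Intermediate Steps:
$w = -756$ ($w = 3 \left(-252\right) = -756$)
$g{\left(v \right)} = \frac{1}{2} + v^{2}$
$q{\left(f,j \right)} = \frac{2}{163}$ ($q{\left(f,j \right)} = \frac{1}{\frac{1}{2} + 9^{2}} = \frac{1}{\frac{1}{2} + 81} = \frac{1}{\frac{163}{2}} = \frac{2}{163}$)
$\frac{-253945 + 208708}{q{\left(638,w \right)} + 95971} = \frac{-253945 + 208708}{\frac{2}{163} + 95971} = - \frac{45237}{\frac{15643275}{163}} = \left(-45237\right) \frac{163}{15643275} = - \frac{2457877}{5214425}$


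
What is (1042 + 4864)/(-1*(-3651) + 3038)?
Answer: 5906/6689 ≈ 0.88294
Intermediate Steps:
(1042 + 4864)/(-1*(-3651) + 3038) = 5906/(3651 + 3038) = 5906/6689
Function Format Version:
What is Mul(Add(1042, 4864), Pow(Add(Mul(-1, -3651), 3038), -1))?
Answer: Rational(5906, 6689) ≈ 0.88294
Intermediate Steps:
Mul(Add(1042, 4864), Pow(Add(Mul(-1, -3651), 3038), -1)) = Mul(5906, Pow(Add(3651, 3038), -1)) = Mul(5906, Pow(6689, -1)) = Mul(5906, Rational(1, 6689)) = Rational(5906, 6689)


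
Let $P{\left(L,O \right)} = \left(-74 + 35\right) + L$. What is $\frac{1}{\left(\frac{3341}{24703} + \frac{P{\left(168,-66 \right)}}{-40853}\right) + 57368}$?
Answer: $\frac{1009191659}{57895440396698} \approx 1.7431 \cdot 10^{-5}$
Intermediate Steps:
$P{\left(L,O \right)} = -39 + L$
$\frac{1}{\left(\frac{3341}{24703} + \frac{P{\left(168,-66 \right)}}{-40853}\right) + 57368} = \frac{1}{\left(\frac{3341}{24703} + \frac{-39 + 168}{-40853}\right) + 57368} = \frac{1}{\left(3341 \cdot \frac{1}{24703} + 129 \left(- \frac{1}{40853}\right)\right) + 57368} = \frac{1}{\left(\frac{3341}{24703} - \frac{129}{40853}\right) + 57368} = \frac{1}{\frac{133303186}{1009191659} + 57368} = \frac{1}{\frac{57895440396698}{1009191659}} = \frac{1009191659}{57895440396698}$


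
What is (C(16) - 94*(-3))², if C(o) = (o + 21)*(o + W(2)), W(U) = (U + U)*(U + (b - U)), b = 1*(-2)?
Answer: 334084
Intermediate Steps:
b = -2
W(U) = -4*U (W(U) = (U + U)*(U + (-2 - U)) = (2*U)*(-2) = -4*U)
C(o) = (-8 + o)*(21 + o) (C(o) = (o + 21)*(o - 4*2) = (21 + o)*(o - 8) = (21 + o)*(-8 + o) = (-8 + o)*(21 + o))
(C(16) - 94*(-3))² = ((-168 + 16² + 13*16) - 94*(-3))² = ((-168 + 256 + 208) + 282)² = (296 + 282)² = 578² = 334084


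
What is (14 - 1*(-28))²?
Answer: 1764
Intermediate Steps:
(14 - 1*(-28))² = (14 + 28)² = 42² = 1764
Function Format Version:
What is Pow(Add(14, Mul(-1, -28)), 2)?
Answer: 1764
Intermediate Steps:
Pow(Add(14, Mul(-1, -28)), 2) = Pow(Add(14, 28), 2) = Pow(42, 2) = 1764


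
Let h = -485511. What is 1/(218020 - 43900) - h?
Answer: 84537175321/174120 ≈ 4.8551e+5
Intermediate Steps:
1/(218020 - 43900) - h = 1/(218020 - 43900) - 1*(-485511) = 1/174120 + 485511 = 84537175321/174120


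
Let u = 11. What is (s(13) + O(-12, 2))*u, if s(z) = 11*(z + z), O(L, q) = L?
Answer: 3014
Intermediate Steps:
s(z) = 22*z (s(z) = 11*(2*z) = 22*z)
(s(13) + O(-12, 2))*u = (22*13 - 12)*11 = (286 - 12)*11 = 274*11 = 3014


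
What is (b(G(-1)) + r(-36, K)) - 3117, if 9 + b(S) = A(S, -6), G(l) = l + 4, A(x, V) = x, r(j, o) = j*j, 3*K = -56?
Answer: -1827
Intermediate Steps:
K = -56/3 (K = (⅓)*(-56) = -56/3 ≈ -18.667)
r(j, o) = j²
G(l) = 4 + l
b(S) = -9 + S
(b(G(-1)) + r(-36, K)) - 3117 = ((-9 + (4 - 1)) + (-36)²) - 3117 = ((-9 + 3) + 1296) - 3117 = (-6 + 1296) - 3117 = 1290 - 3117 = -1827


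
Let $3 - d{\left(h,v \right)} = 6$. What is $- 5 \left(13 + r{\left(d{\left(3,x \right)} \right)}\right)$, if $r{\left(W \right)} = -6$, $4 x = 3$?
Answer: $-35$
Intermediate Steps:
$x = \frac{3}{4}$ ($x = \frac{1}{4} \cdot 3 = \frac{3}{4} \approx 0.75$)
$d{\left(h,v \right)} = -3$ ($d{\left(h,v \right)} = 3 - 6 = -3$)
$- 5 \left(13 + r{\left(d{\left(3,x \right)} \right)}\right) = - 5 \left(13 - 6\right) = \left(-5\right) 7 = -35$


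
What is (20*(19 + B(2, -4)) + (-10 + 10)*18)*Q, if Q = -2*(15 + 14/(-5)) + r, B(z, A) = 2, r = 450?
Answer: 178752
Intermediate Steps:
Q = 2128/5 (Q = -2*(15 + 14/(-5)) + 450 = -2*(15 + 14*(-⅕)) + 450 = -2*(15 - 14/5) + 450 = -2*61/5 + 450 = -122/5 + 450 = 2128/5 ≈ 425.60)
(20*(19 + B(2, -4)) + (-10 + 10)*18)*Q = (20*(19 + 2) + (-10 + 10)*18)*(2128/5) = (20*21 + 0*18)*(2128/5) = (420 + 0)*(2128/5) = 420*(2128/5) = 178752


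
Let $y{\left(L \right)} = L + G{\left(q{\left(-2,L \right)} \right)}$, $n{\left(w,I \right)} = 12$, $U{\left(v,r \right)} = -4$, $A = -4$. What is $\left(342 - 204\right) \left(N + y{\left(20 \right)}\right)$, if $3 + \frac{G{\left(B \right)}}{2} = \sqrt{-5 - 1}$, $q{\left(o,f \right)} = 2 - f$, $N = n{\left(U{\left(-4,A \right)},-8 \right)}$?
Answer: $3588 + 276 i \sqrt{6} \approx 3588.0 + 676.06 i$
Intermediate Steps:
$N = 12$
$G{\left(B \right)} = -6 + 2 i \sqrt{6}$ ($G{\left(B \right)} = -6 + 2 \sqrt{-5 - 1} = -6 + 2 \sqrt{-6} = -6 + 2 i \sqrt{6}$)
$y{\left(L \right)} = -6 + L + 2 i \sqrt{6}$ ($y{\left(L \right)} = L - \left(6 - 2 i \sqrt{6}\right) = -6 + L + 2 i \sqrt{6}$)
$\left(342 - 204\right) \left(N + y{\left(20 \right)}\right) = \left(342 - 204\right) \left(12 + \left(-6 + 20 + 2 i \sqrt{6}\right)\right) = 138 \left(12 + \left(14 + 2 i \sqrt{6}\right)\right) = 138 \left(26 + 2 i \sqrt{6}\right) = 3588 + 276 i \sqrt{6}$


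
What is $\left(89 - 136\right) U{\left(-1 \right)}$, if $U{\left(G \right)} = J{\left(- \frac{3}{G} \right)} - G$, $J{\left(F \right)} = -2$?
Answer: $47$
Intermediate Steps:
$U{\left(G \right)} = -2 - G$
$\left(89 - 136\right) U{\left(-1 \right)} = \left(89 - 136\right) \left(-2 - -1\right) = - 47 \left(-2 + 1\right) = \left(-47\right) \left(-1\right) = 47$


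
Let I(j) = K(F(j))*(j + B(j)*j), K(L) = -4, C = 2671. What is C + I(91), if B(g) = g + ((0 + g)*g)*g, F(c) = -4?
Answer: -274330661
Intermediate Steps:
B(g) = g + g**3 (B(g) = g + (g*g)*g = g + g**2*g = g + g**3)
I(j) = -4*j - 4*j*(j + j**3) (I(j) = -4*(j + (j + j**3)*j) = -4*(j + j*(j + j**3)) = -4*j - 4*j*(j + j**3))
C + I(91) = 2671 - 4*91*(1 + 91 + 91**3) = 2671 - 4*91*(1 + 91 + 753571) = 2671 - 4*91*753663 = 2671 - 274333332 = -274330661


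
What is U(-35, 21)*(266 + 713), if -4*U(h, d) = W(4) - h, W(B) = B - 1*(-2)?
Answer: -40139/4 ≈ -10035.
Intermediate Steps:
W(B) = 2 + B (W(B) = B + 2 = 2 + B)
U(h, d) = -3/2 + h/4 (U(h, d) = -((2 + 4) - h)/4 = -(6 - h)/4 = -3/2 + h/4)
U(-35, 21)*(266 + 713) = (-3/2 + (1/4)*(-35))*(266 + 713) = (-3/2 - 35/4)*979 = -41/4*979 = -40139/4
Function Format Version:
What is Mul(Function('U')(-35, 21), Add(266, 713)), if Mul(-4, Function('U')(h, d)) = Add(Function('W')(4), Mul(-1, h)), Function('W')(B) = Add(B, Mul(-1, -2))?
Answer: Rational(-40139, 4) ≈ -10035.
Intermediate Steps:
Function('W')(B) = Add(2, B) (Function('W')(B) = Add(B, 2) = Add(2, B))
Function('U')(h, d) = Add(Rational(-3, 2), Mul(Rational(1, 4), h)) (Function('U')(h, d) = Mul(Rational(-1, 4), Add(Add(2, 4), Mul(-1, h))) = Mul(Rational(-1, 4), Add(6, Mul(-1, h))) = Add(Rational(-3, 2), Mul(Rational(1, 4), h)))
Mul(Function('U')(-35, 21), Add(266, 713)) = Mul(Add(Rational(-3, 2), Mul(Rational(1, 4), -35)), Add(266, 713)) = Mul(Add(Rational(-3, 2), Rational(-35, 4)), 979) = Mul(Rational(-41, 4), 979) = Rational(-40139, 4)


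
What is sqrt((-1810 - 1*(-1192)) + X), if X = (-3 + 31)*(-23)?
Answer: I*sqrt(1262) ≈ 35.525*I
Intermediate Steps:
X = -644 (X = 28*(-23) = -644)
sqrt((-1810 - 1*(-1192)) + X) = sqrt((-1810 - 1*(-1192)) - 644) = sqrt((-1810 + 1192) - 644) = sqrt(-618 - 644) = sqrt(-1262) = I*sqrt(1262)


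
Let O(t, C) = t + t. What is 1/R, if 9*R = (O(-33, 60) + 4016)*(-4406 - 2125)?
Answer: -3/8599150 ≈ -3.4887e-7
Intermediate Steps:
O(t, C) = 2*t
R = -8599150/3 (R = ((2*(-33) + 4016)*(-4406 - 2125))/9 = ((-66 + 4016)*(-6531))/9 = (3950*(-6531))/9 = (⅑)*(-25797450) = -8599150/3 ≈ -2.8664e+6)
1/R = 1/(-8599150/3) = -3/8599150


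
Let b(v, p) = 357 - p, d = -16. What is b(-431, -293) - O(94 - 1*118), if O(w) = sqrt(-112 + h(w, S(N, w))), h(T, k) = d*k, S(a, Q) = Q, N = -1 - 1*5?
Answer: 650 - 4*sqrt(17) ≈ 633.51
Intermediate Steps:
N = -6 (N = -1 - 5 = -6)
h(T, k) = -16*k
O(w) = sqrt(-112 - 16*w)
b(-431, -293) - O(94 - 1*118) = (357 - 1*(-293)) - 4*sqrt(-7 - (94 - 1*118)) = (357 + 293) - 4*sqrt(-7 - (94 - 118)) = 650 - 4*sqrt(-7 - 1*(-24)) = 650 - 4*sqrt(-7 + 24) = 650 - 4*sqrt(17)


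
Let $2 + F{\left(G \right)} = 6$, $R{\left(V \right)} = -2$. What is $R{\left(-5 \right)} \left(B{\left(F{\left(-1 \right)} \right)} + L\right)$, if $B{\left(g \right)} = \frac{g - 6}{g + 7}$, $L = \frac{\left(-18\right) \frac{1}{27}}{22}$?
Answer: $\frac{14}{33} \approx 0.42424$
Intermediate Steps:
$F{\left(G \right)} = 4$ ($F{\left(G \right)} = -2 + 6 = 4$)
$L = - \frac{1}{33}$ ($L = \left(-18\right) \frac{1}{27} \cdot \frac{1}{22} = \left(- \frac{2}{3}\right) \frac{1}{22} = - \frac{1}{33} \approx -0.030303$)
$B{\left(g \right)} = \frac{-6 + g}{7 + g}$
$R{\left(-5 \right)} \left(B{\left(F{\left(-1 \right)} \right)} + L\right) = - 2 \left(\frac{-6 + 4}{7 + 4} - \frac{1}{33}\right) = - 2 \left(\frac{1}{11} \left(-2\right) - \frac{1}{33}\right) = - 2 \left(- \frac{2}{11} - \frac{1}{33}\right) = \left(-2\right) \left(- \frac{7}{33}\right) = \frac{14}{33}$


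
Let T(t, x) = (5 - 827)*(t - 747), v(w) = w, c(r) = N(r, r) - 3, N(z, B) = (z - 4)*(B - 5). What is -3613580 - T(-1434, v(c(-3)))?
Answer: -5406362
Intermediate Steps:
N(z, B) = (-5 + B)*(-4 + z) (N(z, B) = (-4 + z)*(-5 + B) = (-5 + B)*(-4 + z))
c(r) = 17 + r² - 9*r (c(r) = (20 - 5*r - 4*r + r*r) - 3 = (20 - 5*r - 4*r + r²) - 3 = (20 + r² - 9*r) - 3 = 17 + r² - 9*r)
T(t, x) = 614034 - 822*t (T(t, x) = -822*(-747 + t) = 614034 - 822*t)
-3613580 - T(-1434, v(c(-3))) = -3613580 - (614034 - 822*(-1434)) = -3613580 - (614034 + 1178748) = -3613580 - 1*1792782 = -3613580 - 1792782 = -5406362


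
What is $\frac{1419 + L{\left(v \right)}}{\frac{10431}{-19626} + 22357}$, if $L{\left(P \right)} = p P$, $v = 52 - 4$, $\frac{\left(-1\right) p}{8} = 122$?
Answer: $- \frac{297196518}{146256017} \approx -2.032$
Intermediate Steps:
$p = -976$ ($p = \left(-8\right) 122 = -976$)
$v = 48$
$L{\left(P \right)} = - 976 P$
$\frac{1419 + L{\left(v \right)}}{\frac{10431}{-19626} + 22357} = \frac{1419 - 46848}{\frac{10431}{-19626} + 22357} = \frac{1419 - 46848}{10431 \left(- \frac{1}{19626}\right) + 22357} = - \frac{45429}{- \frac{3477}{6542} + 22357} = - \frac{45429}{\frac{146256017}{6542}} = \left(-45429\right) \frac{6542}{146256017} = - \frac{297196518}{146256017}$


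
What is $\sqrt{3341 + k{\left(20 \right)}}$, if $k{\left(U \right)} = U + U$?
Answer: $7 \sqrt{69} \approx 58.146$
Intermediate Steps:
$k{\left(U \right)} = 2 U$
$\sqrt{3341 + k{\left(20 \right)}} = \sqrt{3341 + 2 \cdot 20} = \sqrt{3341 + 40} = \sqrt{3381} = 7 \sqrt{69}$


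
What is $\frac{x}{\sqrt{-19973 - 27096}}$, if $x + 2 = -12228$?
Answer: $\frac{12230 i \sqrt{389}}{4279} \approx 56.371 i$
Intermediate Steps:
$x = -12230$ ($x = -2 - 12228 = -12230$)
$\frac{x}{\sqrt{-19973 - 27096}} = - \frac{12230}{\sqrt{-19973 - 27096}} = - \frac{12230}{\sqrt{-47069}} = - \frac{12230}{11 i \sqrt{389}} = - 12230 \left(- \frac{i \sqrt{389}}{4279}\right) = \frac{12230 i \sqrt{389}}{4279}$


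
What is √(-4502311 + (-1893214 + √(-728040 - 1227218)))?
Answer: √(-6395525 + I*√1955258) ≈ 0.28 + 2528.9*I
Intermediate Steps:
√(-4502311 + (-1893214 + √(-728040 - 1227218))) = √(-4502311 + (-1893214 + √(-1955258))) = √(-4502311 + (-1893214 + I*√1955258)) = √(-6395525 + I*√1955258)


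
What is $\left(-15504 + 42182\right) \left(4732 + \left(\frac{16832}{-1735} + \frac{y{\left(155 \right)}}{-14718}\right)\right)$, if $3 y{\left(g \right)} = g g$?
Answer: $\frac{4824987609617603}{38303595} \approx 1.2597 \cdot 10^{8}$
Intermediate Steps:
$y{\left(g \right)} = \frac{g^{2}}{3}$ ($y{\left(g \right)} = \frac{g g}{3} = \frac{g^{2}}{3}$)
$\left(-15504 + 42182\right) \left(4732 + \left(\frac{16832}{-1735} + \frac{y{\left(155 \right)}}{-14718}\right)\right) = \left(-15504 + 42182\right) \left(4732 + \left(\frac{16832}{-1735} + \frac{\frac{1}{3} \cdot 155^{2}}{-14718}\right)\right) = 26678 \left(4732 + \left(16832 \left(- \frac{1}{1735}\right) + \frac{1}{3} \cdot 24025 \left(- \frac{1}{14718}\right)\right)\right) = 26678 \left(4732 + \left(- \frac{16832}{1735} + \frac{24025}{3} \left(- \frac{1}{14718}\right)\right)\right) = 26678 \left(4732 - \frac{784883503}{76607190}\right) = 26678 \cdot \frac{361720339577}{76607190} = \frac{4824987609617603}{38303595}$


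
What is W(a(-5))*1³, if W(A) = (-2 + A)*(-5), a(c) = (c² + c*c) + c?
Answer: -215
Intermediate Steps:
a(c) = c + 2*c² (a(c) = (c² + c²) + c = 2*c² + c = c + 2*c²)
W(A) = 10 - 5*A
W(a(-5))*1³ = (10 - (-25)*(1 + 2*(-5)))*1³ = (10 - (-25)*(1 - 10))*1 = (10 - (-25)*(-9))*1 = (10 - 5*45)*1 = (10 - 225)*1 = -215*1 = -215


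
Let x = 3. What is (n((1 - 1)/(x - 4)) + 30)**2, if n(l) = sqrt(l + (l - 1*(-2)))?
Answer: (30 + sqrt(2))**2 ≈ 986.85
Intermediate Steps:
n(l) = sqrt(2 + 2*l) (n(l) = sqrt(l + (l + 2)) = sqrt(l + (2 + l)) = sqrt(2 + 2*l))
(n((1 - 1)/(x - 4)) + 30)**2 = (sqrt(2 + 2*((1 - 1)/(3 - 4))) + 30)**2 = (sqrt(2 + 2*(0/(-1))) + 30)**2 = (sqrt(2 + 2*(0*(-1))) + 30)**2 = (sqrt(2 + 2*0) + 30)**2 = (sqrt(2 + 0) + 30)**2 = (sqrt(2) + 30)**2 = (30 + sqrt(2))**2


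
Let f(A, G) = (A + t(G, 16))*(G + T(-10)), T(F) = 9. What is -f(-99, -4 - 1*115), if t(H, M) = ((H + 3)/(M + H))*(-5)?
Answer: -1185470/103 ≈ -11509.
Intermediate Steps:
t(H, M) = -5*(3 + H)/(H + M) (t(H, M) = ((3 + H)/(H + M))*(-5) = -5*(3 + H)/(H + M))
f(A, G) = (9 + G)*(A + 5*(-3 - G)/(16 + G)) (f(A, G) = (A + 5*(-3 - G)/(G + 16))*(G + 9) = (A + 5*(-3 - G)/(16 + G))*(9 + G) = (9 + G)*(A + 5*(-3 - G)/(16 + G)))
-f(-99, -4 - 1*115) = -(-135 - 45*(-4 - 1*115) - 5*(-4 - 1*115)*(3 + (-4 - 1*115)) - 99*(9 + (-4 - 1*115))*(16 + (-4 - 1*115)))/(16 + (-4 - 1*115)) = -(-135 - 45*(-4 - 115) - 5*(-4 - 115)*(3 + (-4 - 115)) - 99*(9 + (-4 - 115))*(16 + (-4 - 115)))/(16 + (-4 - 115)) = -(-135 - 45*(-119) - 5*(-119)*(3 - 119) - 99*(9 - 119)*(16 - 119))/(16 - 119) = -(-135 + 5355 - 5*(-119)*(-116) - 99*(-110)*(-103))/(-103) = -(-1)*(-135 + 5355 - 69020 - 1121670)/103 = -(-1)*(-1185470)/103 = -1*1185470/103 = -1185470/103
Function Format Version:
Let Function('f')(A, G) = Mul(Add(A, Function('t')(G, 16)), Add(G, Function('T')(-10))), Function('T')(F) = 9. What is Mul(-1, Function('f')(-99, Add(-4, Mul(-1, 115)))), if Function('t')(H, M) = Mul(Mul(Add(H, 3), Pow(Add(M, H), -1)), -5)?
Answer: Rational(-1185470, 103) ≈ -11509.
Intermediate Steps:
Function('t')(H, M) = Mul(-5, Pow(Add(H, M), -1), Add(3, H)) (Function('t')(H, M) = Mul(Mul(Add(3, H), Pow(Add(H, M), -1)), -5) = Mul(Mul(Pow(Add(H, M), -1), Add(3, H)), -5) = Mul(-5, Pow(Add(H, M), -1), Add(3, H)))
Function('f')(A, G) = Mul(Add(9, G), Add(A, Mul(5, Pow(Add(16, G), -1), Add(-3, Mul(-1, G))))) (Function('f')(A, G) = Mul(Add(A, Mul(5, Pow(Add(G, 16), -1), Add(-3, Mul(-1, G)))), Add(G, 9)) = Mul(Add(A, Mul(5, Pow(Add(16, G), -1), Add(-3, Mul(-1, G)))), Add(9, G)) = Mul(Add(9, G), Add(A, Mul(5, Pow(Add(16, G), -1), Add(-3, Mul(-1, G))))))
Mul(-1, Function('f')(-99, Add(-4, Mul(-1, 115)))) = Mul(-1, Mul(Pow(Add(16, Add(-4, Mul(-1, 115))), -1), Add(-135, Mul(-45, Add(-4, Mul(-1, 115))), Mul(-5, Add(-4, Mul(-1, 115)), Add(3, Add(-4, Mul(-1, 115)))), Mul(-99, Add(9, Add(-4, Mul(-1, 115))), Add(16, Add(-4, Mul(-1, 115))))))) = Mul(-1, Mul(Pow(Add(16, Add(-4, -115)), -1), Add(-135, Mul(-45, Add(-4, -115)), Mul(-5, Add(-4, -115), Add(3, Add(-4, -115))), Mul(-99, Add(9, Add(-4, -115)), Add(16, Add(-4, -115)))))) = Mul(-1, Mul(Pow(Add(16, -119), -1), Add(-135, Mul(-45, -119), Mul(-5, -119, Add(3, -119)), Mul(-99, Add(9, -119), Add(16, -119))))) = Mul(-1, Mul(Pow(-103, -1), Add(-135, 5355, Mul(-5, -119, -116), Mul(-99, -110, -103)))) = Mul(-1, Mul(Rational(-1, 103), Add(-135, 5355, -69020, -1121670))) = Mul(-1, Mul(Rational(-1, 103), -1185470)) = Mul(-1, Rational(1185470, 103)) = Rational(-1185470, 103)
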